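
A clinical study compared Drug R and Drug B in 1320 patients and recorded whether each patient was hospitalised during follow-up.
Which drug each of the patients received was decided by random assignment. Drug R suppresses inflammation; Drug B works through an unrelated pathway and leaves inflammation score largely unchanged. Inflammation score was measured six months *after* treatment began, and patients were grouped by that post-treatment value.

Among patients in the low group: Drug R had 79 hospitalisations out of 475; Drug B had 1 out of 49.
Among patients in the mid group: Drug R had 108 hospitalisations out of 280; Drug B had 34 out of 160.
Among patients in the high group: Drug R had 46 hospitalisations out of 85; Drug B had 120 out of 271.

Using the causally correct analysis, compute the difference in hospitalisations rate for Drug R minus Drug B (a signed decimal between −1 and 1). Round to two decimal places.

Inflammation score is downstream of the drug. One should not condition on a consequence of treatment, so the overall rates are the right comparison.
The causal difference is the pooled difference: 0.277 − 0.323 = -0.046.

-0.05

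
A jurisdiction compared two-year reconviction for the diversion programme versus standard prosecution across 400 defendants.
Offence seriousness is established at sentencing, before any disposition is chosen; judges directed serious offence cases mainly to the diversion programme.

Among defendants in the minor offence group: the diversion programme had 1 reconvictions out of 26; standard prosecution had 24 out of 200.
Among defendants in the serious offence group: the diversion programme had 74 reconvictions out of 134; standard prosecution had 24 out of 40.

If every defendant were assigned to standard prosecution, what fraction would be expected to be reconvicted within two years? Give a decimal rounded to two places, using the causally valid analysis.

The imbalance in offence seriousness arose from how defendants were allocated, not from anything the disposition did; and offence seriousness independently affects the outcome. The pooled gap is confounded — condition on offence seriousness.
Standardising standard prosecution to the population offence seriousness mix: 0.565·24/200 + 0.435·24/40 = 0.329.

0.33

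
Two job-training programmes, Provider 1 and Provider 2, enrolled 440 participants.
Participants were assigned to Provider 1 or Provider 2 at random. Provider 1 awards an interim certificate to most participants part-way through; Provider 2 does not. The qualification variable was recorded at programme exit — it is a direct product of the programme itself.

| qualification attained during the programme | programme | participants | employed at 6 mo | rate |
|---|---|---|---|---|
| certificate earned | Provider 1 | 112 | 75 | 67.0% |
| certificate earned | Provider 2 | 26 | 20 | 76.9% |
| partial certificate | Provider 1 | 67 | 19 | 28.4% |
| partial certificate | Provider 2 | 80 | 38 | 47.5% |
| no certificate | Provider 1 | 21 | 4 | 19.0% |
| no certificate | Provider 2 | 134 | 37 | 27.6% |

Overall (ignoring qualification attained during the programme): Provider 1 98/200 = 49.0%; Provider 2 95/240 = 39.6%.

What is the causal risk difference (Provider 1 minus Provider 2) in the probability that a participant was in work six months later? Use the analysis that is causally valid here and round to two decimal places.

+0.09

The stratified and pooled comparisons disagree (Provider 2 wins within each qualification attained during the programme; Provider 1 wins overall), so the answer turns on the causal role of qualification attained during the programme.
Qualification attained during the programme is downstream of the programme. One should not condition on a consequence of treatment, so the overall rates are the right comparison.
The causal difference is the pooled difference: 0.490 − 0.396 = +0.094.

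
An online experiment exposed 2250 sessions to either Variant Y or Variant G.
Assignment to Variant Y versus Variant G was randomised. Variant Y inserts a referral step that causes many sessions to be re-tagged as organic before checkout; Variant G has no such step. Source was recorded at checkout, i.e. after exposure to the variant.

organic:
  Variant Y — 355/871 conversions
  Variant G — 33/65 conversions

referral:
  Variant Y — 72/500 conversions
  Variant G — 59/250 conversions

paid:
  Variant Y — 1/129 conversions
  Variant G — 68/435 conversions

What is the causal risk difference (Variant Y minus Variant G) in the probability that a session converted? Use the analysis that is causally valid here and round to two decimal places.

The distribution of traffic source is itself part of what the variant does — it is an intermediate outcome. Holding it fixed would remove that part of the effect; the total effect is the pooled difference.
The causal difference is the pooled difference: 0.285 − 0.213 = +0.072.

+0.07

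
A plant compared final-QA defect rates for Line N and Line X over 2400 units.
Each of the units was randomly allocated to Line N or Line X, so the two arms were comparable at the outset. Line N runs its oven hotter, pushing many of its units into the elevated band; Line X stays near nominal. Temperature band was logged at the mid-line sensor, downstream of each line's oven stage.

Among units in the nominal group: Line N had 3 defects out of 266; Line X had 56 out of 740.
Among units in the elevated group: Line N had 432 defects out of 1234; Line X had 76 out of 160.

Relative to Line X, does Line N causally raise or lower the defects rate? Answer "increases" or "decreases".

increases

The stratified and pooled comparisons disagree (Line N wins within each in-process temperature band; Line X wins overall), so the answer turns on the causal role of in-process temperature band.
In-process temperature band here is a post-treatment variable shaped by the line; conditioning on it would introduce bias rather than remove it. The overall comparison is the causal one.
Pooled: Line N 29.0% vs Line X 14.7%; Line X is lower overall.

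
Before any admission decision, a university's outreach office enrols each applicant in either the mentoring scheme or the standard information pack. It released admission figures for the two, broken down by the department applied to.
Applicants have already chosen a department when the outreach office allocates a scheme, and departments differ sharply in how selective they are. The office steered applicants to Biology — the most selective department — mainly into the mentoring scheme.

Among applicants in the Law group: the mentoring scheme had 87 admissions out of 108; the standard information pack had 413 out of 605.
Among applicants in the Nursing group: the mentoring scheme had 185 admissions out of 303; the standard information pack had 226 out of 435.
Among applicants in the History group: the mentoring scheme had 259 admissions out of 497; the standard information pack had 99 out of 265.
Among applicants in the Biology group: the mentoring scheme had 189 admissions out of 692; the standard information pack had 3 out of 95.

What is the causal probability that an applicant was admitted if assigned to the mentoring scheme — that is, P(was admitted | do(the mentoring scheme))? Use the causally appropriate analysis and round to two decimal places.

0.55

The stratified and pooled comparisons disagree (the mentoring scheme wins within each department; the standard information pack wins overall), so the answer turns on the causal role of department.
Department differs across outreach schemes for reasons unrelated to any effect of the outreach scheme itself, and it separately predicts the outcome — a classic confounder. We must compare within department levels.
Standardising the mentoring scheme to the population department mix: 0.238·87/108 + 0.246·185/303 + 0.254·259/497 + 0.262·189/692 = 0.546.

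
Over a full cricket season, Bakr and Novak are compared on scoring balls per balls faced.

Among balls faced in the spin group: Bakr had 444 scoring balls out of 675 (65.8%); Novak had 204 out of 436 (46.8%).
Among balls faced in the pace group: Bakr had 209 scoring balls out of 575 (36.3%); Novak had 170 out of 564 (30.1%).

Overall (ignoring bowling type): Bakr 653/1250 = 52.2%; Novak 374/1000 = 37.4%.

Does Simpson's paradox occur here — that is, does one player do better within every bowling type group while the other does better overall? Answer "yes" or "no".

Within each bowling type level (spin 65.8% vs 46.8%; pace 36.3% vs 30.1%), Bakr has the higher rate every time. Pooled: 52.2% vs 37.4% — Bakr has the higher rate overall. They agree.

no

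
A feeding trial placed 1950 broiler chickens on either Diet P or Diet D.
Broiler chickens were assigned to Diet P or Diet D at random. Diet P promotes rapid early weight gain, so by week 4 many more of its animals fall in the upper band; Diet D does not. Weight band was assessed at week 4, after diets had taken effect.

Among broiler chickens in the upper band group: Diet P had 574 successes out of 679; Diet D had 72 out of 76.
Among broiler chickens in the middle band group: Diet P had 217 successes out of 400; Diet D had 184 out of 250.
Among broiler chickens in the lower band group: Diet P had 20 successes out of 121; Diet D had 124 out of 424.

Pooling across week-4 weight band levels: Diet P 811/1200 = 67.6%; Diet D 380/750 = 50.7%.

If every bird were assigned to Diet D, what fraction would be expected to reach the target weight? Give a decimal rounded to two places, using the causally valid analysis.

The week-4 weight band-specific comparison favours Diet D throughout, but the pooled figures favour Diet P. The question is whether to condition on week-4 weight band.
The distribution of week-4 weight band is itself part of what the diet does — it is an intermediate outcome. Holding it fixed would remove that part of the effect; the total effect is the pooled difference.
So P(outcome | do(Diet D)) is just the pooled rate for Diet D: 380/750 = 0.507.

0.51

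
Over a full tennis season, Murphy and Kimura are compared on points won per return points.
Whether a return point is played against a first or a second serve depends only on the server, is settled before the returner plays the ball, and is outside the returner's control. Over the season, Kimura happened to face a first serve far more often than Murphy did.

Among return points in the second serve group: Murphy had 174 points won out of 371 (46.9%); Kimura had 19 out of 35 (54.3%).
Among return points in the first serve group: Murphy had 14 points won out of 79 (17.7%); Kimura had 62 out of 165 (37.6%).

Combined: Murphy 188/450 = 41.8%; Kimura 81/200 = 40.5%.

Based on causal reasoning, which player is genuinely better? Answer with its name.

Kimura

The serve type-specific comparison favours Kimura throughout, but the pooled figures favour Murphy. The question is whether to condition on serve type.
Serve type differs across players for reasons unrelated to any effect of the player itself, and it separately predicts the outcome — a classic confounder. We must compare within serve type levels.
Within each level — second serve: 46.9% vs 54.3%; first serve: 17.7% vs 37.6% — Kimura is higher every time.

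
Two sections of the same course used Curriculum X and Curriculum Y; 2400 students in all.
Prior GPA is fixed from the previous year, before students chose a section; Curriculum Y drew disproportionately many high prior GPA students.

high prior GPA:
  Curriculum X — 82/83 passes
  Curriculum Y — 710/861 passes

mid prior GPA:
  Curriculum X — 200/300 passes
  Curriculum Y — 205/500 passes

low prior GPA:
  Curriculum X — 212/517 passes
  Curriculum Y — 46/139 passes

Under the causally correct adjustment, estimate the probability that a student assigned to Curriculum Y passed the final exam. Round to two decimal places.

Nothing the teaching method does changes prior GPA band; the imbalance is an allocation artefact. With prior GPA band also predicting the outcome, the pooled figure is confounded, and the within-stratum comparison is the causal one.
Standardising Curriculum Y to the population prior GPA band mix: 0.393·710/861 + 0.333·205/500 + 0.273·46/139 = 0.551.

0.55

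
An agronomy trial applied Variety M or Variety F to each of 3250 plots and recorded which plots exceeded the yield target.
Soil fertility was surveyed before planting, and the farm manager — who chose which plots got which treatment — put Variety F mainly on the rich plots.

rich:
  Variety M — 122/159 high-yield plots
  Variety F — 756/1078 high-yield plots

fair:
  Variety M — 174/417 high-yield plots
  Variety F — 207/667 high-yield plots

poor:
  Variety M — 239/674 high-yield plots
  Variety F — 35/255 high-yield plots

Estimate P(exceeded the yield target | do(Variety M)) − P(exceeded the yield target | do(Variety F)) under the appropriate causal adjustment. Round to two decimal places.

The soil fertility-specific comparison favours Variety M throughout, but the pooled figures favour Variety F. The question is whether to condition on soil fertility.
The imbalance in soil fertility arose from how plots were allocated, not from anything the variety did; and soil fertility independently affects the outcome. The pooled gap is confounded — condition on soil fertility.
Adjusting over the population distribution of soil fertility: 0.381·(0.767−0.701) + 0.334·(0.417−0.310) + 0.286·(0.355−0.137) = +0.123.

+0.12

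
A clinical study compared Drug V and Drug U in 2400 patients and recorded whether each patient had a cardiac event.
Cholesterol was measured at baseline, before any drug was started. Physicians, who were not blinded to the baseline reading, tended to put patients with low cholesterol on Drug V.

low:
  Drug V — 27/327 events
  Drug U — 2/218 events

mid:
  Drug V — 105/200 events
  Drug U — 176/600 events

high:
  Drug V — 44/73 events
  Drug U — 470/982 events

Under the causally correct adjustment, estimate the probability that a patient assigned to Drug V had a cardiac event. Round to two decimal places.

0.46

Cholesterol is set before the drug has any effect — it is not caused by the drug — and it independently drives the outcome. That makes it a confounder, so the causal comparison is within cholesterol levels.
Standardising Drug V to the population cholesterol mix: 0.227·27/327 + 0.333·105/200 + 0.440·44/73 = 0.459.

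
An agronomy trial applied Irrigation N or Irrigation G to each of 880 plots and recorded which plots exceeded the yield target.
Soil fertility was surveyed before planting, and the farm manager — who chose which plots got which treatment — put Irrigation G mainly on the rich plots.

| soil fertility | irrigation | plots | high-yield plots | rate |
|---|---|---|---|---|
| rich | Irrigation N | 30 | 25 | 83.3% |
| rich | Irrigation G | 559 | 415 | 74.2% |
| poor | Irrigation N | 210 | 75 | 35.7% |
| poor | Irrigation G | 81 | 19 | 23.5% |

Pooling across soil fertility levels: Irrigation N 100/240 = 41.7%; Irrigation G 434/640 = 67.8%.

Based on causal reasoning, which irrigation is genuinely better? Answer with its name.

Irrigation N

Since soil fertility is a pre-existing factor (not a product of the irrigation) and it affects the outcome on its own, it is a confounder. The stratified rates, not the pooled rate, identify the causal effect.
Within each level — rich: 83.3% vs 74.2%; poor: 35.7% vs 23.5% — Irrigation N is higher every time.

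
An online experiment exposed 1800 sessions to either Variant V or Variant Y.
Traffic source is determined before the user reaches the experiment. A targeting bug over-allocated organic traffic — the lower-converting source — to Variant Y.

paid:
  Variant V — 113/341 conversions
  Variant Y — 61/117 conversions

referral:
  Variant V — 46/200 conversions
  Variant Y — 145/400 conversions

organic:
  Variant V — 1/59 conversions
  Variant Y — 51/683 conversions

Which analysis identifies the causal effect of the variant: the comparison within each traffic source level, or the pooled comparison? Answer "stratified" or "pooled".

stratified

Traffic source differs across variants for reasons unrelated to any effect of the variant itself, and it separately predicts the outcome — a classic confounder. We must compare within traffic source levels.
Within each level — paid: 33.1% vs 52.1%; referral: 23.0% vs 36.2%; organic: 1.7% vs 7.5% — Variant Y is higher every time.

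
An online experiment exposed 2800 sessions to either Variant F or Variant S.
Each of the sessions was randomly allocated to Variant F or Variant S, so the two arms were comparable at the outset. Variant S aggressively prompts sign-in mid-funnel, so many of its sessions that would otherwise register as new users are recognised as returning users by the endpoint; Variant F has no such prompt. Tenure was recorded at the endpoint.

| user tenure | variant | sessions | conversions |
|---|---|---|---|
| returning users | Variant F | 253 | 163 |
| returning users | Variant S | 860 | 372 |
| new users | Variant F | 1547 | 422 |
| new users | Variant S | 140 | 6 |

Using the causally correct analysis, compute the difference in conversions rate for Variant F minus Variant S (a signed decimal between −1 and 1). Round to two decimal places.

Variant F is higher inside every user tenure stratum but Variant S is higher in aggregate. Whether to stratify depends on how user tenure relates to the variant.
Stratifying would compare variants among sessions the variants themselves sorted into user tenure groups — a form of selection on an intermediate. The unconditioned pooled rates give the total causal effect.
The causal difference is the pooled difference: 0.325 − 0.378 = -0.053.

-0.05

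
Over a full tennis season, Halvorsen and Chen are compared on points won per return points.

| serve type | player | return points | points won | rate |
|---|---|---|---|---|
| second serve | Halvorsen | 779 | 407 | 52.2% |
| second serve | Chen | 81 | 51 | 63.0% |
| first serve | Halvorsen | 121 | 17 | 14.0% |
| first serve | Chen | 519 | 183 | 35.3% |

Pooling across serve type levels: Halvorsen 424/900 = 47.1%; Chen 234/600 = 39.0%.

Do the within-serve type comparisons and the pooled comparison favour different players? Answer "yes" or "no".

Within each serve type level (second serve 52.2% vs 63.0%; first serve 14.0% vs 35.3%), Chen has the higher rate every time. Pooled: 47.1% vs 39.0% — Halvorsen has the higher rate overall. The two comparisons disagree.

yes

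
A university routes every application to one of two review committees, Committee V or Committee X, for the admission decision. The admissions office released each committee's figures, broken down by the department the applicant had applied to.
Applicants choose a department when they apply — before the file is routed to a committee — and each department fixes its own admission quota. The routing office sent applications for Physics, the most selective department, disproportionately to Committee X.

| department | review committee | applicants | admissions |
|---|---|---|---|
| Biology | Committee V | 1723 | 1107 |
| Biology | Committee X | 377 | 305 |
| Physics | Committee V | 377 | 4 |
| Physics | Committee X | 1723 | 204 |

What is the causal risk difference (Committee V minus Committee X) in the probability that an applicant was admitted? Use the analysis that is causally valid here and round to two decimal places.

-0.14

Within every department level Committee X has the higher rate, yet pooled Committee V does — Simpson's reversal.
Nothing the review committee does changes department; the imbalance is an allocation artefact. With department also predicting the outcome, the pooled figure is confounded, and the within-stratum comparison is the causal one.
Adjusting over the population distribution of department: 0.500·(0.642−0.809) + 0.500·(0.011−0.118) = -0.137.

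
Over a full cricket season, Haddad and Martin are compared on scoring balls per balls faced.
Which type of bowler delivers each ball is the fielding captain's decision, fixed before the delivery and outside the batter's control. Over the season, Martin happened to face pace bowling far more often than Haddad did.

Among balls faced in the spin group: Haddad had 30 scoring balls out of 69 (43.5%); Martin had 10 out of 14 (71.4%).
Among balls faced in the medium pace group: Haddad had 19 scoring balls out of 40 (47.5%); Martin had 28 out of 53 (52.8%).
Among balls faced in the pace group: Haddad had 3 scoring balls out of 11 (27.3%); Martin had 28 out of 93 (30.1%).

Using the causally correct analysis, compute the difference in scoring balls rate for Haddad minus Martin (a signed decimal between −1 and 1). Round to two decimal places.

-0.11

Bowling type differs across players for reasons unrelated to any effect of the player itself, and it separately predicts the outcome — a classic confounder. We must compare within bowling type levels.
Adjusting over the population distribution of bowling type: 0.296·(0.435−0.714) + 0.332·(0.475−0.528) + 0.371·(0.273−0.301) = -0.111.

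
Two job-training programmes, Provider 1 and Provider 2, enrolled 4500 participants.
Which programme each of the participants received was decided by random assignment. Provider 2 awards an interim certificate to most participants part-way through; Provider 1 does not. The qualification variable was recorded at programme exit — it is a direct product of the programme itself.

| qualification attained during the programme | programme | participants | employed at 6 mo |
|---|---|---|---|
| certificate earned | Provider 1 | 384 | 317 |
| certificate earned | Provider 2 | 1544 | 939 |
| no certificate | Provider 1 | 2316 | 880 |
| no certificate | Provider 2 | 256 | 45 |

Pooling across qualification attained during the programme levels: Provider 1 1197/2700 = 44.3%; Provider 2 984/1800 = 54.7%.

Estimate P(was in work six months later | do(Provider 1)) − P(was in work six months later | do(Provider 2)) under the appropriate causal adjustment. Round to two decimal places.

The stratified and pooled comparisons disagree (Provider 1 wins within each qualification attained during the programme; Provider 2 wins overall), so the answer turns on the causal role of qualification attained during the programme.
Qualification attained during the programme lies on the pathway programme → qualification attained during the programme → outcome, so adjusting for it blocks the indirect effect. For the total causal effect of programme, use the unadjusted pooled rates.
The causal difference is the pooled difference: 0.443 − 0.547 = -0.103.

-0.10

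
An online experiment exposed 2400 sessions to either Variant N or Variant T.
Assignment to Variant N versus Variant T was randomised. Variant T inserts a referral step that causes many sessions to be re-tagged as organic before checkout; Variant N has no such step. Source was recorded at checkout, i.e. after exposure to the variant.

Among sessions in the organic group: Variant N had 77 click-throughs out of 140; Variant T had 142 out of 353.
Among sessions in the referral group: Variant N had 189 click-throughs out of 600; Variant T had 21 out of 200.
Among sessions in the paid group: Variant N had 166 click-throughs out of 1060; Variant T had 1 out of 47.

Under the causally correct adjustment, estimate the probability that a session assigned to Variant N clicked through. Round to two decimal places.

0.24

The traffic source-specific comparison favours Variant N throughout, but the pooled figures favour Variant T. The question is whether to condition on traffic source.
Stratifying would compare variants among sessions the variants themselves sorted into traffic source groups — a form of selection on an intermediate. The unconditioned pooled rates give the total causal effect.
So P(outcome | do(Variant N)) is just the pooled rate for Variant N: 432/1800 = 0.240.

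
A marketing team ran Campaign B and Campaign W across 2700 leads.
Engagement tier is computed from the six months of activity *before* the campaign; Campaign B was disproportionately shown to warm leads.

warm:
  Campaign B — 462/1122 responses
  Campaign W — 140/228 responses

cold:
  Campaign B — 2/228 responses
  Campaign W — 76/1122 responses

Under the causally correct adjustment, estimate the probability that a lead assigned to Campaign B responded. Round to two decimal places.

0.21

Engagement tier satisfies the back-door criterion: it is not a descendant of the campaign, and it blocks the spurious path from campaign to outcome. Adjusting for it (i.e., using the within-engagement tier rates) gives the causal effect.
Standardising Campaign B to the population engagement tier mix: 0.500·462/1122 + 0.500·2/228 = 0.210.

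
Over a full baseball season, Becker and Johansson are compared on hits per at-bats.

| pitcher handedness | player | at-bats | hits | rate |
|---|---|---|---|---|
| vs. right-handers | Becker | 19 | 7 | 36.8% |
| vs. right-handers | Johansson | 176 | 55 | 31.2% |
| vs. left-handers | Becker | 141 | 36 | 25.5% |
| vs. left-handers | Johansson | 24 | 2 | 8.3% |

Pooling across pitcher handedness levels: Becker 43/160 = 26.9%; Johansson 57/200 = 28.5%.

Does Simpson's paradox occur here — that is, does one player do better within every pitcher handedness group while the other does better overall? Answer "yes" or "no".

yes

Within each pitcher handedness level (vs. right-handers 36.8% vs 31.2%; vs. left-handers 25.5% vs 8.3%), Becker has the higher rate every time. Pooled: 26.9% vs 28.5% — Johansson has the higher rate overall. The two comparisons disagree.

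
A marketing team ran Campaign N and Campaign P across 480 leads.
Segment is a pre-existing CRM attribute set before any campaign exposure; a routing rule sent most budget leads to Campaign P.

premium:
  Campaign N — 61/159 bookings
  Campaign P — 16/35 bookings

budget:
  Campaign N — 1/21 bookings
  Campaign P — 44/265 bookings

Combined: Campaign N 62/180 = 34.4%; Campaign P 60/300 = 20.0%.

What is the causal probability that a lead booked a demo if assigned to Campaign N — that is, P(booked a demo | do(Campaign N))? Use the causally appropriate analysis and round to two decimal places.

0.18

Within every customer segment level Campaign P has the higher rate, yet pooled Campaign N does — Simpson's reversal.
Customer segment is set before the campaign has any effect — it is not caused by the campaign — and it independently drives the outcome. That makes it a confounder, so the causal comparison is within customer segment levels.
Standardising Campaign N to the population customer segment mix: 0.404·61/159 + 0.596·1/21 = 0.183.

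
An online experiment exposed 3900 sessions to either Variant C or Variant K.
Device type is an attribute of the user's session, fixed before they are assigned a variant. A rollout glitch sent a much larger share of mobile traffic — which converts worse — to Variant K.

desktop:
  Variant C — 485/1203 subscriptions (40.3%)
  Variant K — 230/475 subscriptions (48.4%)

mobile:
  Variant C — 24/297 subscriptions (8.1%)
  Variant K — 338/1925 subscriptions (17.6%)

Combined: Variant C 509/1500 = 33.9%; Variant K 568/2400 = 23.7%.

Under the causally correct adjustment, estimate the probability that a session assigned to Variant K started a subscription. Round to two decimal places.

Variant K is higher inside every device type stratum but Variant C is higher in aggregate. Whether to stratify depends on how device type relates to the variant.
Device type differs across variants for reasons unrelated to any effect of the variant itself, and it separately predicts the outcome — a classic confounder. We must compare within device type levels.
Standardising Variant K to the population device type mix: 0.430·230/475 + 0.570·338/1925 = 0.308.

0.31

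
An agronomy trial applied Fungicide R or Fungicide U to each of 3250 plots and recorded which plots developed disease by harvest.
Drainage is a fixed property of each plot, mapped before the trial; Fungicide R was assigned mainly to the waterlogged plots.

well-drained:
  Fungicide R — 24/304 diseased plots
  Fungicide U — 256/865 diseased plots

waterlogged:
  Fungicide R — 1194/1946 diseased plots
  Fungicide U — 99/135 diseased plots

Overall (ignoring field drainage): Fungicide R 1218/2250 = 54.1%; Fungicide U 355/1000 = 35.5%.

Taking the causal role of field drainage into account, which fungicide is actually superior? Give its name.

Fungicide R

Here field drainage is a common cause — it drives both which fungicide a case falls under and the outcome. The crude comparison mixes populations; the stratum-specific rates are the causally relevant ones.
Within each level — well-drained: 7.9% vs 29.6%; waterlogged: 61.4% vs 73.3% — Fungicide R is lower every time.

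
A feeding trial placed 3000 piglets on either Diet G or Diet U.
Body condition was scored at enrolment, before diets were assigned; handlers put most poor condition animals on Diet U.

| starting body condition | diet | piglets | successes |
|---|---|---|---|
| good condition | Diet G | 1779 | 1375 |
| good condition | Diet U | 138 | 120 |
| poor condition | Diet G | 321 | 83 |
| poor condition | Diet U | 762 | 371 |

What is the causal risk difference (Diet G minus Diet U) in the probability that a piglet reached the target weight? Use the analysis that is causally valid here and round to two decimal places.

The stratified and pooled comparisons disagree (Diet U wins within each starting body condition; Diet G wins overall), so the answer turns on the causal role of starting body condition.
Starting body condition is set before the diet has any effect — it is not caused by the diet — and it independently drives the outcome. That makes it a confounder, so the causal comparison is within starting body condition levels.
Adjusting over the population distribution of starting body condition: 0.639·(0.773−0.870) + 0.361·(0.259−0.487) = -0.144.

-0.14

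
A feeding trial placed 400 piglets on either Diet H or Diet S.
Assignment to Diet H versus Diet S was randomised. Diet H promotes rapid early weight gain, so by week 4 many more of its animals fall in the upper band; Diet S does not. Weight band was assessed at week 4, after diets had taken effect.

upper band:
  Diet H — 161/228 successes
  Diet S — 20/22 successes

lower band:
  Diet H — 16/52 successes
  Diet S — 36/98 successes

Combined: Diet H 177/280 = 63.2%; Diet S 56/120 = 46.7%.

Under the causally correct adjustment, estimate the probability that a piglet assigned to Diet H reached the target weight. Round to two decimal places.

The week-4 weight band-specific comparison favours Diet S throughout, but the pooled figures favour Diet H. The question is whether to condition on week-4 weight band.
Week-4 weight band is recorded after the diet and is itself shifted by it — it sits on the causal path from diet to outcome. Conditioning on a mediator would strip out part of the effect we want; the pooled comparison gives the total causal effect.
So P(outcome | do(Diet H)) is just the pooled rate for Diet H: 177/280 = 0.632.

0.63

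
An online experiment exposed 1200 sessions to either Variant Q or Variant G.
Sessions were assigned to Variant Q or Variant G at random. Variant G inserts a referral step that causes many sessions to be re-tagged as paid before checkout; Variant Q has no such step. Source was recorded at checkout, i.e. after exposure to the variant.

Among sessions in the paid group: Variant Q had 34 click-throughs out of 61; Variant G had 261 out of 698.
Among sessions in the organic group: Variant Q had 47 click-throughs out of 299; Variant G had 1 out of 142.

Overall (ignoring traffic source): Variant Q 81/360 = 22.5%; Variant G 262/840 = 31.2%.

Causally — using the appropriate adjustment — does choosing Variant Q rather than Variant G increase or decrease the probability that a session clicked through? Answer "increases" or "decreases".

Traffic source lies on the pathway variant → traffic source → outcome, so adjusting for it blocks the indirect effect. For the total causal effect of variant, use the unadjusted pooled rates.
Pooled: Variant Q 22.5% vs Variant G 31.2%; Variant G is higher overall.

decreases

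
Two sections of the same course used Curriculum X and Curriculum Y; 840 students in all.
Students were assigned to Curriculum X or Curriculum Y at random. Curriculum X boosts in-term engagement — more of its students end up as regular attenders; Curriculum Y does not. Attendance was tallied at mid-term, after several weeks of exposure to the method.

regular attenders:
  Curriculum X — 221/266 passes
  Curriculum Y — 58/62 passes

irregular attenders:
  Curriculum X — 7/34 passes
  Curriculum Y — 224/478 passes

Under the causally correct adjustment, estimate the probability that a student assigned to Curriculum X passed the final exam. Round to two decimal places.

Mid-term attendance is downstream of the teaching method. One should not condition on a consequence of treatment, so the overall rates are the right comparison.
So P(outcome | do(Curriculum X)) is just the pooled rate for Curriculum X: 228/300 = 0.760.

0.76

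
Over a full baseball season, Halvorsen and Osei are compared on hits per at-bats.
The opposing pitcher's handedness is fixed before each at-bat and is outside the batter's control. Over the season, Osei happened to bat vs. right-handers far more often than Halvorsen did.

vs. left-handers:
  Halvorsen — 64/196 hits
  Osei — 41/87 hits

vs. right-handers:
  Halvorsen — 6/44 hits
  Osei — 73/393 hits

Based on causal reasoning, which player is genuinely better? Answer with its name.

The imbalance in pitcher handedness arose from how at-bats were allocated, not from anything the player did; and pitcher handedness independently affects the outcome. The pooled gap is confounded — condition on pitcher handedness.
Within each level — vs. left-handers: 32.7% vs 47.1%; vs. right-handers: 13.6% vs 18.6% — Osei is higher every time.

Osei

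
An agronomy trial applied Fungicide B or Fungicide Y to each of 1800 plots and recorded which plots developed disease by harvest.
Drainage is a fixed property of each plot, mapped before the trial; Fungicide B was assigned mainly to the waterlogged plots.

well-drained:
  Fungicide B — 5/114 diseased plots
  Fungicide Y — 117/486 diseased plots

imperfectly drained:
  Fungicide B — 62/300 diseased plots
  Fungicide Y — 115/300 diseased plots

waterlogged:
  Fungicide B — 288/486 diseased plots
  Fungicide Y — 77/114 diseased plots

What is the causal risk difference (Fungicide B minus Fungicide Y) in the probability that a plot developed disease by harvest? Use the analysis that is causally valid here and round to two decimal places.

Fungicide B is lower inside every field drainage stratum but Fungicide Y is lower in aggregate. Whether to stratify depends on how field drainage relates to the fungicide.
Field drainage is set before the fungicide has any effect — it is not caused by the fungicide — and it independently drives the outcome. That makes it a confounder, so the causal comparison is within field drainage levels.
Adjusting over the population distribution of field drainage: 0.333·(0.044−0.241) + 0.333·(0.207−0.383) + 0.333·(0.593−0.675) = -0.152.

-0.15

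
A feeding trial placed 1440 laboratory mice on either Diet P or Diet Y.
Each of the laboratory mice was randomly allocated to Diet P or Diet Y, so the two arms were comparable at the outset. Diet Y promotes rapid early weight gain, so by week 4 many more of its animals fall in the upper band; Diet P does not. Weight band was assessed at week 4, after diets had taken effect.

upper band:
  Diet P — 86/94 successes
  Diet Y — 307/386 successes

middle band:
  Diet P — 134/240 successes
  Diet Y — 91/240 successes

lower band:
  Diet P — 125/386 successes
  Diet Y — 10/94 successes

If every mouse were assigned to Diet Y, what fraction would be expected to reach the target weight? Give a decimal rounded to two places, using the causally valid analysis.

0.57

The distribution of week-4 weight band is itself part of what the diet does — it is an intermediate outcome. Holding it fixed would remove that part of the effect; the total effect is the pooled difference.
So P(outcome | do(Diet Y)) is just the pooled rate for Diet Y: 408/720 = 0.567.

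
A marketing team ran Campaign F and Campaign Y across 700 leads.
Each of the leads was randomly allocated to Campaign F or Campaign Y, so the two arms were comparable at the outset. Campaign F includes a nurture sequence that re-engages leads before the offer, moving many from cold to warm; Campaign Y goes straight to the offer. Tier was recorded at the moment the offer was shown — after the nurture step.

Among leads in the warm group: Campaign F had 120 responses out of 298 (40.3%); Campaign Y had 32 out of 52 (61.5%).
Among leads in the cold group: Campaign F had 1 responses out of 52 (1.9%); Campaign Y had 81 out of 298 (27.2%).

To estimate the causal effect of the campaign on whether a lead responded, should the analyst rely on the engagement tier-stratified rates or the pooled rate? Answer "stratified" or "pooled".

Campaign Y is higher inside every engagement tier stratum but Campaign F is higher in aggregate. Whether to stratify depends on how engagement tier relates to the campaign.
Engagement tier here is a post-treatment variable shaped by the campaign; conditioning on it would introduce bias rather than remove it. The overall comparison is the causal one.
Pooled: Campaign F 34.6% vs Campaign Y 32.3%; Campaign F is higher overall.

pooled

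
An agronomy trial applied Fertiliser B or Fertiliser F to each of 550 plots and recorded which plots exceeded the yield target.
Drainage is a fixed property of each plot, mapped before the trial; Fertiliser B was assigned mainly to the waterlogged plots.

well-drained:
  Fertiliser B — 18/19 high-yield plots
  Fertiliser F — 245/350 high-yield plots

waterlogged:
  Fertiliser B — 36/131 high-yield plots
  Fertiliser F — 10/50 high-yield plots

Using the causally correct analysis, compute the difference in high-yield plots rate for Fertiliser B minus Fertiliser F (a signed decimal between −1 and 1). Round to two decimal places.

The field drainage-specific comparison favours Fertiliser B throughout, but the pooled figures favour Fertiliser F. The question is whether to condition on field drainage.
Field drainage is set before the fertiliser has any effect — it is not caused by the fertiliser — and it independently drives the outcome. That makes it a confounder, so the causal comparison is within field drainage levels.
Adjusting over the population distribution of field drainage: 0.671·(0.947−0.700) + 0.329·(0.275−0.200) = +0.191.

+0.19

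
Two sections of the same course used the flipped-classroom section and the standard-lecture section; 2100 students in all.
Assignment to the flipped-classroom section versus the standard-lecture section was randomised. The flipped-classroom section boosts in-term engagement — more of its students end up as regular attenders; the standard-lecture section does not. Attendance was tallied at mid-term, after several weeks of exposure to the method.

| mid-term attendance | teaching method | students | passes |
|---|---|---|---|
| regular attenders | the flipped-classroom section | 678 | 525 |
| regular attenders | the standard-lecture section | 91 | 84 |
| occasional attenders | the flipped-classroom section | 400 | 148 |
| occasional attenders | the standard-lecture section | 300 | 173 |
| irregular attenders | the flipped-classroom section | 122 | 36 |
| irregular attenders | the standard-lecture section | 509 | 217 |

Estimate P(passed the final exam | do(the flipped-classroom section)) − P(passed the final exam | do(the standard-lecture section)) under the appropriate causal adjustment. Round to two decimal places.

Mid-term attendance lies on the pathway teaching method → mid-term attendance → outcome, so adjusting for it blocks the indirect effect. For the total causal effect of teaching method, use the unadjusted pooled rates.
The causal difference is the pooled difference: 0.591 − 0.527 = +0.064.

+0.06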